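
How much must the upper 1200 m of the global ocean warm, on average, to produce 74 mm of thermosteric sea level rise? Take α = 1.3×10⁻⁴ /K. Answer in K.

ΔT ≈ 0.474 K

ΔT = Δh/(αH) = 0.074 / (1.3×10⁻⁴ × 1200) ≈ 0.4744 K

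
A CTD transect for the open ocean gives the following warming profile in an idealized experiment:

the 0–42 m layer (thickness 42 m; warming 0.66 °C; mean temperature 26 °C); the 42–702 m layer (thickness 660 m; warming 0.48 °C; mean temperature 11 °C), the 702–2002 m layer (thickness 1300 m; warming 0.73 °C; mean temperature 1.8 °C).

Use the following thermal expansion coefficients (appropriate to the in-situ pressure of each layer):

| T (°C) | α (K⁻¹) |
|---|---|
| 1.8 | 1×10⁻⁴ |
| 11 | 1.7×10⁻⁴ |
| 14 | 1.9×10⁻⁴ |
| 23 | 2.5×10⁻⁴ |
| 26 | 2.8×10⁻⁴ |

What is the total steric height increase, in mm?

about 160 mm

Layer 1 at 26 °C → α = 2.8×10⁻⁴ K⁻¹
Layer 2 at 11 °C → α = 1.7×10⁻⁴ K⁻¹
Layer 3 at 1.8 °C → α = 1×10⁻⁴ K⁻¹
Layer 1: 2.8×10⁻⁴ × 42 × 0.66 = 0.0077616 m
42–702 m: 0.48 × 660 × 1.7×10⁻⁴ = 0.053856 m
0.73 × 1300 × 1×10⁻⁴ = 0.09490 m
Δh = 0.0077616 + 0.053856 + 0.09490 = 0.1565176 m ≈ 160 mm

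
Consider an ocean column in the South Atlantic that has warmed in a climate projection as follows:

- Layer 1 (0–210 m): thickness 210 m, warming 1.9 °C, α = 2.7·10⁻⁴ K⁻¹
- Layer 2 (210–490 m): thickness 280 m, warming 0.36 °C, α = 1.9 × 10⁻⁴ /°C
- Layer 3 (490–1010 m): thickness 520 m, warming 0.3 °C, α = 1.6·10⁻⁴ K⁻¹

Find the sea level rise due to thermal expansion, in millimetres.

152 mm of thermosteric rise

Layer 1: 1.9 × 210 × 2.7×10⁻⁴ = 0.10773 m
Layer 2: 1.9×10⁻⁴ × 0.36 × 280 = 0.019152 m
490–1010 m: 0.3 × 520 × 1.6×10⁻⁴ = 0.02496 m
Δh = 0.10773 + 0.019152 + 0.02496 = 0.151842 m ≈ 152 mm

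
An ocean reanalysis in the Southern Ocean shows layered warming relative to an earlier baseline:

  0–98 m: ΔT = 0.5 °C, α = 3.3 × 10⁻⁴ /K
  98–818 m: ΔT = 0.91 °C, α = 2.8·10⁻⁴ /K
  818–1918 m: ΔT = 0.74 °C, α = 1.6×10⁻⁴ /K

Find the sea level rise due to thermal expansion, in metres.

0.330 m

0–98 m: 3.3×10⁻⁴ × 98 × 0.5 = 0.01617 m
Layer 2: 2.8×10⁻⁴ × 0.91 × 720 = 0.183456 m
Layer 3: 0.74 × 1100 × 1.6×10⁻⁴ = 0.13024 m
Δh = 0.01617 + 0.183456 + 0.13024 = 0.329866 m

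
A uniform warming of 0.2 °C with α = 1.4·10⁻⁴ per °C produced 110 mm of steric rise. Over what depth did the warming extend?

H ≈ 3900 m

H = Δh/(αΔT) = 0.11 / (1.4×10⁻⁴ × 0.2) ≈ 3929 m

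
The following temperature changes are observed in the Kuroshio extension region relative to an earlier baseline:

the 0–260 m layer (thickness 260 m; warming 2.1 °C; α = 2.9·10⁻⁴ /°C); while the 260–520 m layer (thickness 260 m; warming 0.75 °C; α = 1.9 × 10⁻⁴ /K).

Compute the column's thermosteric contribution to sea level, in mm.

0–260 m: 2.9×10⁻⁴ × 260 × 2.1 = 0.15834 m
260–520 m: 0.75 × 1.9×10⁻⁴ × 260 = 0.03705 m
Δh = 0.15834 + 0.03705 = 0.19539 m

Δh = 195 mm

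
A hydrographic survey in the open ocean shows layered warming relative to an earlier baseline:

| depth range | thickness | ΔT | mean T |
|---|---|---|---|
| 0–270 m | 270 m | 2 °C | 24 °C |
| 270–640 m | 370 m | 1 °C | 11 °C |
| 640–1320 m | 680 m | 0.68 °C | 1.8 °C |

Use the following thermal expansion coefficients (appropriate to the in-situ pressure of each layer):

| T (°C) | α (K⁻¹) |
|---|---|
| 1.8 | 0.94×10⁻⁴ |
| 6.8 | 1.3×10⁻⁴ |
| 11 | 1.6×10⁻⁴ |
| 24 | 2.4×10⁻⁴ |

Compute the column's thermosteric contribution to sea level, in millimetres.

Layer 1 at 24 °C → α = 2.4×10⁻⁴ K⁻¹
Layer 2 at 11 °C → α = 1.6×10⁻⁴ K⁻¹
Layer 3 at 1.8 °C → α = 0.94×10⁻⁴ K⁻¹
0–270 m: 270 × 2.4×10⁻⁴ × 2 = 0.12960 m
1.6×10⁻⁴ × 1 × 370 = 0.05920 m
0.94×10⁻⁴ × 680 × 0.68 = 0.0434656 m
Δh = 0.12960 + 0.05920 + 0.0434656 = 0.2322656 m

230 mm of thermosteric rise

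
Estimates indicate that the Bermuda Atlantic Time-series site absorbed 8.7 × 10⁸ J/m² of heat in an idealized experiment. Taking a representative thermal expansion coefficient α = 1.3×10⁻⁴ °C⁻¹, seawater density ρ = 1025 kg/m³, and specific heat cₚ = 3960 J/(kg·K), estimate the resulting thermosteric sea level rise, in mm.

27.9 mm of thermosteric rise

Δh = αQ/(ρcₚ) = 1.3×10⁻⁴ × 8.7×10⁸ / (1025 × 3960) ≈ 0.027864 m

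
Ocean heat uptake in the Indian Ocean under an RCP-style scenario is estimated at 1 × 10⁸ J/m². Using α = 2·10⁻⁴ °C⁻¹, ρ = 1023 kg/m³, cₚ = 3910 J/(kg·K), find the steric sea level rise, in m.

Δh = αQ/(ρcₚ) = 2×10⁻⁴ × 1×10⁸ / (1023 × 3910) ≈ 0.0050001 m

Δh = 0.00500 m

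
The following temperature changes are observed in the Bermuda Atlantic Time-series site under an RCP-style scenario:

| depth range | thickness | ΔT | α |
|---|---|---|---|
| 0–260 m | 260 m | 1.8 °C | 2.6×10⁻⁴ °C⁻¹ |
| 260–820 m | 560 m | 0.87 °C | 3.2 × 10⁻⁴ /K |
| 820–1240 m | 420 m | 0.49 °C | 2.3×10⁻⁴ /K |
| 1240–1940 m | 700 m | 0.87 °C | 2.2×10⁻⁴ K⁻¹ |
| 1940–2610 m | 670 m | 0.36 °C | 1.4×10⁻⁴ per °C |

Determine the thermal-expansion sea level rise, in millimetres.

493 mm

260 × 2.6×10⁻⁴ × 1.8 = 0.12168 m
260–820 m: 0.87 × 560 × 3.2×10⁻⁴ = 0.155904 m
Layer 3: 0.49 × 2.3×10⁻⁴ × 420 = 0.047334 m
Layer 4: 2.2×10⁻⁴ × 700 × 0.87 = 0.13398 m
670 × 1.4×10⁻⁴ × 0.36 = 0.033768 m
Δh = 0.12168 + 0.155904 + 0.047334 + 0.13398 + 0.033768 = 0.492666 m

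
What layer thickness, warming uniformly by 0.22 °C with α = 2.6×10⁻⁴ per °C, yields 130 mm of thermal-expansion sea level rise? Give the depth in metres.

about 2270 m

H = Δh/(αΔT) = 0.13 / (2.6×10⁻⁴ × 0.22) ≈ 2273 m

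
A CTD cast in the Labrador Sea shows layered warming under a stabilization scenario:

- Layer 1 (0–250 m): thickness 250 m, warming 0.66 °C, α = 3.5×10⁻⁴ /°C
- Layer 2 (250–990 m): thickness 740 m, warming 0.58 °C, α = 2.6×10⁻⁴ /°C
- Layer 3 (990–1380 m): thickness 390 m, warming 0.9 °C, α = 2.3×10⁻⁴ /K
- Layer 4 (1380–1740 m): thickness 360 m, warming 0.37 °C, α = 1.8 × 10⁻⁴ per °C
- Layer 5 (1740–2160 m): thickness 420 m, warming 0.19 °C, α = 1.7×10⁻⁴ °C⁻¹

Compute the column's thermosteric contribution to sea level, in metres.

Δh ≈ 0.29 m

3.5×10⁻⁴ × 0.66 × 250 = 0.05775 m
0.58 × 740 × 2.6×10⁻⁴ = 0.111592 m
2.3×10⁻⁴ × 390 × 0.9 = 0.08073 m
360 × 1.8×10⁻⁴ × 0.37 = 0.023976 m
1740–2160 m: 1.7×10⁻⁴ × 420 × 0.19 = 0.013566 m
Δh = 0.05775 + 0.111592 + 0.08073 + 0.023976 + 0.013566 = 0.287614 m ≈ 0.29 m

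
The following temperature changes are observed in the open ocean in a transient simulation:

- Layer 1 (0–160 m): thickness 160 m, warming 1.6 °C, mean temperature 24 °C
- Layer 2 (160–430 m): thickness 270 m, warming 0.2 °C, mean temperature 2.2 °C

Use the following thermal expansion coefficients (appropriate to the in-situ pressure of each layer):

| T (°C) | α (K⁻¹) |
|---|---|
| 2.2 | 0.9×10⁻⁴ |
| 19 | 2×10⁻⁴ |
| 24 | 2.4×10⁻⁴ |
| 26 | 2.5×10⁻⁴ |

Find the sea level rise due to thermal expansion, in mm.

66.3 mm of thermosteric rise

Layer 1 at 24 °C → α = 2.4×10⁻⁴ K⁻¹
Layer 2 at 2.2 °C → α = 0.9×10⁻⁴ K⁻¹
0–160 m: 2.4×10⁻⁴ × 1.6 × 160 = 0.06144 m
160–430 m: 270 × 0.9×10⁻⁴ × 0.2 = 0.00486 m
Δh = 0.06144 + 0.00486 = 0.06630 m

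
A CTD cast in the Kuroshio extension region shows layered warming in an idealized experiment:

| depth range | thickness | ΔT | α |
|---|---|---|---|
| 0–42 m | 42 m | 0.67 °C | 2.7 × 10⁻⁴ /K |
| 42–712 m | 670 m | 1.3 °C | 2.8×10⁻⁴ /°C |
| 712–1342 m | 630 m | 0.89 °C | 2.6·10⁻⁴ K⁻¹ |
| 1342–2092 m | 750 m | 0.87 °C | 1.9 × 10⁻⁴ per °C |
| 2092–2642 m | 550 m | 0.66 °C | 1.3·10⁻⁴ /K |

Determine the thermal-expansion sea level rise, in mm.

568 mm

0–42 m: 0.67 × 42 × 2.7×10⁻⁴ = 0.0075978 m
2.8×10⁻⁴ × 670 × 1.3 = 0.24388 m
Layer 3: 630 × 2.6×10⁻⁴ × 0.89 = 0.145782 m
1342–2092 m: 0.87 × 1.9×10⁻⁴ × 750 = 0.123975 m
Layer 5: 550 × 1.3×10⁻⁴ × 0.66 = 0.04719 m
Δh = 0.0075978 + 0.24388 + 0.145782 + 0.123975 + 0.04719 = 0.5684248 m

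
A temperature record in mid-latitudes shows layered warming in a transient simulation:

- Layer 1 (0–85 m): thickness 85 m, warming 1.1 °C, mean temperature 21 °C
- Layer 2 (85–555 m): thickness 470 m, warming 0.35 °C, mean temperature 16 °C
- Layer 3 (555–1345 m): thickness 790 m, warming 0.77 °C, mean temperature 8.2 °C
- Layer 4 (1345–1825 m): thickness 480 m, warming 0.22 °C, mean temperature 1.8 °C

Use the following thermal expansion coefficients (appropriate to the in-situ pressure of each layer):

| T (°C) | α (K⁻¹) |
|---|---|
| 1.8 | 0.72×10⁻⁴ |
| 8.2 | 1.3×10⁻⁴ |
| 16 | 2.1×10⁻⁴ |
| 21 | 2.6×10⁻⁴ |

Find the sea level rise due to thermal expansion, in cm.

about 15 cm

Layer 1 at 21 °C → α = 2.6×10⁻⁴ K⁻¹
Layer 2 at 16 °C → α = 2.1×10⁻⁴ K⁻¹
Layer 3 at 8.2 °C → α = 1.3×10⁻⁴ K⁻¹
Layer 4 at 1.8 °C → α = 0.72×10⁻⁴ K⁻¹
1.1 × 85 × 2.6×10⁻⁴ = 0.02431 m
Layer 2: 470 × 2.1×10⁻⁴ × 0.35 = 0.034545 m
0.77 × 1.3×10⁻⁴ × 790 = 0.079079 m
Layer 4: 0.22 × 480 × 0.72×10⁻⁴ = 0.0076032 m
Δh = 0.02431 + 0.034545 + 0.079079 + 0.0076032 = 0.1455372 m ≈ 15 cm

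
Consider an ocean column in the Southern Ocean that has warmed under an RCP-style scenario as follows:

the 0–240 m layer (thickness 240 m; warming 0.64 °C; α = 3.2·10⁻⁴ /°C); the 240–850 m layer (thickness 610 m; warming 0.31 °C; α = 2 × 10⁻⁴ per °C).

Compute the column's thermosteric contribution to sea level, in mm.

Δh = 87 mm

Layer 1: 0.64 × 240 × 3.2×10⁻⁴ = 0.049152 m
Layer 2: 2×10⁻⁴ × 0.31 × 610 = 0.03782 m
Δh = 0.049152 + 0.03782 = 0.086972 m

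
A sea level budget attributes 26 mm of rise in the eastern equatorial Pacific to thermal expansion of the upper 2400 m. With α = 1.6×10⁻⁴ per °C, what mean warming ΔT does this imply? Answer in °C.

0.068 °C

ΔT = Δh/(αH) = 0.026 / (1.6×10⁻⁴ × 2400) ≈ 0.06771 °C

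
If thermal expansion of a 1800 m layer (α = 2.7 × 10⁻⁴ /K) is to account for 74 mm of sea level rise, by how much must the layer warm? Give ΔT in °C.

ΔT = Δh/(αH) = 0.074 / (2.7×10⁻⁴ × 1800) ≈ 0.1523 °C

about 0.152 °C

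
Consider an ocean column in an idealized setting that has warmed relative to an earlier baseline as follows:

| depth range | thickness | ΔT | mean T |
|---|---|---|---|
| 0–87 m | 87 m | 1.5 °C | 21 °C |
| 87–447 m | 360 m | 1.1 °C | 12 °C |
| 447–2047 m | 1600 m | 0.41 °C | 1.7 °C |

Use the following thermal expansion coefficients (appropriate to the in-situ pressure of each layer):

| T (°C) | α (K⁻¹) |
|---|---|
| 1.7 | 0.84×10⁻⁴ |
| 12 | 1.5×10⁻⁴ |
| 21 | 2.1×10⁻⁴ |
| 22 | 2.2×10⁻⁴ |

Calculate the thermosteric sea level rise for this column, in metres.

0.14 m of thermosteric rise

Layer 1 at 21 °C → α = 2.1×10⁻⁴ K⁻¹
Layer 2 at 12 °C → α = 1.5×10⁻⁴ K⁻¹
Layer 3 at 1.7 °C → α = 0.84×10⁻⁴ K⁻¹
0–87 m: 1.5 × 2.1×10⁻⁴ × 87 = 0.027405 m
87–447 m: 1.5×10⁻⁴ × 1.1 × 360 = 0.05940 m
0.84×10⁻⁴ × 1600 × 0.41 = 0.055104 m
Δh = 0.027405 + 0.05940 + 0.055104 = 0.141909 m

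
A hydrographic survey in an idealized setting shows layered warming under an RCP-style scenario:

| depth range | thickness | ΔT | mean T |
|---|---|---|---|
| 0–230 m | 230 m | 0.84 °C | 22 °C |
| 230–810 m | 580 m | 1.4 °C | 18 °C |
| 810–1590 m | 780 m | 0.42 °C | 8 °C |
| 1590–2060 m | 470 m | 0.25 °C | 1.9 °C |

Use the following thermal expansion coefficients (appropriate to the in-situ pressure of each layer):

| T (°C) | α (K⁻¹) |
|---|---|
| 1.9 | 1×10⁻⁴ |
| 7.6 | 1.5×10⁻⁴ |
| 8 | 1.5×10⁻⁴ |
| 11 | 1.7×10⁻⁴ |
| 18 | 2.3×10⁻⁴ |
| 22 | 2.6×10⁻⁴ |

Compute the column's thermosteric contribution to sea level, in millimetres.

298 mm of thermosteric rise

Layer 1 at 22 °C → α = 2.6×10⁻⁴ K⁻¹
Layer 2 at 18 °C → α = 2.3×10⁻⁴ K⁻¹
Layer 3 at 8 °C → α = 1.5×10⁻⁴ K⁻¹
Layer 4 at 1.9 °C → α = 1×10⁻⁴ K⁻¹
0–230 m: 0.84 × 2.6×10⁻⁴ × 230 = 0.050232 m
230–810 m: 2.3×10⁻⁴ × 1.4 × 580 = 0.18676 m
810–1590 m: 780 × 1.5×10⁻⁴ × 0.42 = 0.04914 m
Layer 4: 1×10⁻⁴ × 470 × 0.25 = 0.01175 m
Δh = 0.050232 + 0.18676 + 0.04914 + 0.01175 = 0.297882 m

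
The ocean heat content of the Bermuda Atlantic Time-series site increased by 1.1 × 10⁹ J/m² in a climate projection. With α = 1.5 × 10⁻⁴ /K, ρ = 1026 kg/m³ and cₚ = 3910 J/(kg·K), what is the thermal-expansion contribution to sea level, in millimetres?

41.1 mm

Δh = αQ/(ρcₚ) = 1.5×10⁻⁴ × 1.1×10⁹ / (1026 × 3910) ≈ 0.04113 m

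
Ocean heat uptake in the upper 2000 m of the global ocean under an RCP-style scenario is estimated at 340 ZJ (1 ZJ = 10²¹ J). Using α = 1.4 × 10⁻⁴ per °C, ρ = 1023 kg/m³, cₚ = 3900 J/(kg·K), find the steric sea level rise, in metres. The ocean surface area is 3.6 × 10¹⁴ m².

Per unit area: Q = 340×10²¹ / (3.6×10¹⁴) ≈ 9.444×10⁸ J/m²
Δh = αQ/(ρcₚ) = 1.4×10⁻⁴ × 9.444×10⁸ / (1023 × 3900) ≈ 0.033139 m

about 0.0331 m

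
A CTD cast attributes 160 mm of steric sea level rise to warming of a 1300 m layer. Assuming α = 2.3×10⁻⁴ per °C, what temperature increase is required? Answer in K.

ΔT = Δh/(αH) = 0.16 / (2.3×10⁻⁴ × 1300) ≈ 0.5351 K

ΔT ≈ 0.535 K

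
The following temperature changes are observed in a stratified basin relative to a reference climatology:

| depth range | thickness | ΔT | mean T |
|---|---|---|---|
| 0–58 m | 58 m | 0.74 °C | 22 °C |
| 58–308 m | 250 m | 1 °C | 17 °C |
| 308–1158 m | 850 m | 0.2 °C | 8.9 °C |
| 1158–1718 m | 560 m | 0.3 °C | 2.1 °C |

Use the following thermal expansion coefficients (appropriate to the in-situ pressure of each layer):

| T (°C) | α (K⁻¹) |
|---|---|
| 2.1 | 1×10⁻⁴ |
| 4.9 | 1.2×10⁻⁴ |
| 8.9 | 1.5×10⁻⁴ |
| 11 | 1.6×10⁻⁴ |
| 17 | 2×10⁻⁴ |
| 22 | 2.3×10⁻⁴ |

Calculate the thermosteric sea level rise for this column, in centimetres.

Layer 1 at 22 °C → α = 2.3×10⁻⁴ K⁻¹
Layer 2 at 17 °C → α = 2×10⁻⁴ K⁻¹
Layer 3 at 8.9 °C → α = 1.5×10⁻⁴ K⁻¹
Layer 4 at 2.1 °C → α = 1×10⁻⁴ K⁻¹
0.74 × 2.3×10⁻⁴ × 58 = 0.0098716 m
1 × 250 × 2×10⁻⁴ = 0.05000 m
1.5×10⁻⁴ × 0.2 × 850 = 0.02550 m
Layer 4: 560 × 0.3 × 1×10⁻⁴ = 0.01680 m
Δh = 0.0098716 + 0.05000 + 0.02550 + 0.01680 = 0.1021716 m

10 cm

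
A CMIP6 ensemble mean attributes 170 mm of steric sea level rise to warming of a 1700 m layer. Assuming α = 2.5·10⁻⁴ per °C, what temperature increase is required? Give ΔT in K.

0.400 K

ΔT = Δh/(αH) = 0.17 / (2.5×10⁻⁴ × 1700) = 0.4000 K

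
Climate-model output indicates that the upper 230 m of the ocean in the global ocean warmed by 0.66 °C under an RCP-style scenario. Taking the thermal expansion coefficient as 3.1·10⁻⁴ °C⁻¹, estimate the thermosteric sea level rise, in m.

Δh = αΔT·H = 3.1×10⁻⁴ × 0.66 × 230 = 0.047058 m

about 0.0471 m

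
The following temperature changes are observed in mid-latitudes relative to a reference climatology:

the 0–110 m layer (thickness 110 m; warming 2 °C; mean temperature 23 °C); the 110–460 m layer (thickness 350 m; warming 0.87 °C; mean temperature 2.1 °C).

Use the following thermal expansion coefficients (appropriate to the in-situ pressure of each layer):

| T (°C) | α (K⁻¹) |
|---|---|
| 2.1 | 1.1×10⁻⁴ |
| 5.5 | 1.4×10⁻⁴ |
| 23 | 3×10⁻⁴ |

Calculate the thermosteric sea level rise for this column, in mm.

about 99.5 mm

Layer 1 at 23 °C → α = 3×10⁻⁴ K⁻¹
Layer 2 at 2.1 °C → α = 1.1×10⁻⁴ K⁻¹
0–110 m: 110 × 2 × 3×10⁻⁴ = 0.06600 m
110–460 m: 0.87 × 1.1×10⁻⁴ × 350 = 0.033495 m
Δh = 0.06600 + 0.033495 = 0.099495 m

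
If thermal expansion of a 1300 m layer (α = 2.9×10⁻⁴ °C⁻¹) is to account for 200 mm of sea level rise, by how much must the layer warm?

ΔT = Δh/(αH) = 0.2 / (2.9×10⁻⁴ × 1300) ≈ 0.5305 °C

ΔT ≈ 0.531 °C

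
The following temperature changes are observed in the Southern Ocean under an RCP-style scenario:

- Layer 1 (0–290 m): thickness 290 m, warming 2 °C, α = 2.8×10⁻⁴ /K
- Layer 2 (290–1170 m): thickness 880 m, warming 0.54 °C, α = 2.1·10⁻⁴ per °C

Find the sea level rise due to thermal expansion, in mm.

0–290 m: 290 × 2 × 2.8×10⁻⁴ = 0.16240 m
Layer 2: 880 × 2.1×10⁻⁴ × 0.54 = 0.099792 m
Δh = 0.16240 + 0.099792 = 0.262192 m ≈ 262 mm

262 mm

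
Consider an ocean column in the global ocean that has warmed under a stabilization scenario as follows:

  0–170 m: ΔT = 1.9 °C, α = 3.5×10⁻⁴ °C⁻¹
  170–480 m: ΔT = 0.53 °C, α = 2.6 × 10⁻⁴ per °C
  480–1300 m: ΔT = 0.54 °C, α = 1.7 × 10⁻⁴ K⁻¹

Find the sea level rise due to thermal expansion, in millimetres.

231 mm of thermosteric rise

Layer 1: 1.9 × 3.5×10⁻⁴ × 170 = 0.11305 m
310 × 0.53 × 2.6×10⁻⁴ = 0.042718 m
Layer 3: 0.54 × 1.7×10⁻⁴ × 820 = 0.075276 m
Δh = 0.11305 + 0.042718 + 0.075276 = 0.231044 m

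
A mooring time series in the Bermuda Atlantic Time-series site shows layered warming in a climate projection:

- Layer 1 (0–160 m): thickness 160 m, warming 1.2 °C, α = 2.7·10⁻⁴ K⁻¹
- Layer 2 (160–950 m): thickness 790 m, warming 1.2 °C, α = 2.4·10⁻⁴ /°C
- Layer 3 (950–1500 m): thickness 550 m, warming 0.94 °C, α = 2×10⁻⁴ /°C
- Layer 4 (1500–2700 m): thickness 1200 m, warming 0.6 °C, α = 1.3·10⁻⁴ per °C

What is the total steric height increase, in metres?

Δh = 0.476 m

Layer 1: 2.7×10⁻⁴ × 1.2 × 160 = 0.05184 m
Layer 2: 2.4×10⁻⁴ × 1.2 × 790 = 0.22752 m
950–1500 m: 0.94 × 550 × 2×10⁻⁴ = 0.10340 m
1200 × 0.6 × 1.3×10⁻⁴ = 0.09360 m
Δh = 0.05184 + 0.22752 + 0.10340 + 0.09360 = 0.47636 m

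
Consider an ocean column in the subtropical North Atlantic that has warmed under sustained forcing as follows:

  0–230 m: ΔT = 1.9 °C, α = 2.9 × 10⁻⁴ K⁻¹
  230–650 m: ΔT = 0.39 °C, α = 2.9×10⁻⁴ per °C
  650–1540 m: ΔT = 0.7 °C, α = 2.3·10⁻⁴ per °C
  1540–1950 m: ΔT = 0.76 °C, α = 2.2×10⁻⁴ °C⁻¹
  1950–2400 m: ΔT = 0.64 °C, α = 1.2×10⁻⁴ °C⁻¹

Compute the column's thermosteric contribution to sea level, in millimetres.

Δh = 421 mm

0–230 m: 1.9 × 230 × 2.9×10⁻⁴ = 0.12673 m
Layer 2: 2.9×10⁻⁴ × 420 × 0.39 = 0.047502 m
650–1540 m: 0.7 × 890 × 2.3×10⁻⁴ = 0.14329 m
Layer 4: 410 × 0.76 × 2.2×10⁻⁴ = 0.068552 m
1950–2400 m: 1.2×10⁻⁴ × 0.64 × 450 = 0.03456 m
Δh = 0.12673 + 0.047502 + 0.14329 + 0.068552 + 0.03456 = 0.420634 m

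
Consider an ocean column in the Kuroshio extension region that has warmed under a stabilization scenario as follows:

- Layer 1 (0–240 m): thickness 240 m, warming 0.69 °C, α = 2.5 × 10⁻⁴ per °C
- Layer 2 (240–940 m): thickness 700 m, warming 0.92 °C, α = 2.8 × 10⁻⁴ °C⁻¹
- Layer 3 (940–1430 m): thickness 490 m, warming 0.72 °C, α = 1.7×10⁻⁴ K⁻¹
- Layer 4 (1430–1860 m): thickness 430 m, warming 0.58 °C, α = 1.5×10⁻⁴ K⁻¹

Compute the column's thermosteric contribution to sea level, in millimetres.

0–240 m: 240 × 0.69 × 2.5×10⁻⁴ = 0.04140 m
2.8×10⁻⁴ × 0.92 × 700 = 0.18032 m
Layer 3: 490 × 0.72 × 1.7×10⁻⁴ = 0.059976 m
0.58 × 1.5×10⁻⁴ × 430 = 0.03741 m
Δh = 0.04140 + 0.18032 + 0.059976 + 0.03741 = 0.319106 m

319 mm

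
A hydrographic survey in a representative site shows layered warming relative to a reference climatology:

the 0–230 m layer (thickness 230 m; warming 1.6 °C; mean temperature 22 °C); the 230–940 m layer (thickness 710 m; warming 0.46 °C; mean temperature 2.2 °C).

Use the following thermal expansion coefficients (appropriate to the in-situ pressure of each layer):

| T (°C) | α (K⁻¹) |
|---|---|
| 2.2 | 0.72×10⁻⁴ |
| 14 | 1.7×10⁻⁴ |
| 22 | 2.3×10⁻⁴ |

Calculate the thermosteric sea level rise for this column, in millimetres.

Layer 1 at 22 °C → α = 2.3×10⁻⁴ K⁻¹
Layer 2 at 2.2 °C → α = 0.72×10⁻⁴ K⁻¹
2.3×10⁻⁴ × 1.6 × 230 = 0.08464 m
230–940 m: 0.72×10⁻⁴ × 710 × 0.46 = 0.0235152 m
Δh = 0.08464 + 0.0235152 = 0.1081552 m

Δh = 110 mm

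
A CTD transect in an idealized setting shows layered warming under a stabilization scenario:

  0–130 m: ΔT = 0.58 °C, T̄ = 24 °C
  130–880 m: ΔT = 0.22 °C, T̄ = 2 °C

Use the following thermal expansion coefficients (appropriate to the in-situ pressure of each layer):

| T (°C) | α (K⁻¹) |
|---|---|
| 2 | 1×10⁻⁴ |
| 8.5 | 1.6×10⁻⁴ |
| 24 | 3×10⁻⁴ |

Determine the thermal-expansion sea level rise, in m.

0.0391 m

Layer 1 at 24 °C → α = 3×10⁻⁴ K⁻¹
Layer 2 at 2 °C → α = 1×10⁻⁴ K⁻¹
0–130 m: 0.58 × 3×10⁻⁴ × 130 = 0.02262 m
750 × 0.22 × 1×10⁻⁴ = 0.01650 m
Δh = 0.02262 + 0.01650 = 0.03912 m ≈ 0.0391 m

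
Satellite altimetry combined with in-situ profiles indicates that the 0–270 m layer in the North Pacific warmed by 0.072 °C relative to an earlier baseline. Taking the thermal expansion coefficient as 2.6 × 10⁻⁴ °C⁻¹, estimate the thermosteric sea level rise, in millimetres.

5.05 mm of thermosteric rise

Δh = αΔT·H = 2.6×10⁻⁴ × 0.072 × 270 = 0.0050544 m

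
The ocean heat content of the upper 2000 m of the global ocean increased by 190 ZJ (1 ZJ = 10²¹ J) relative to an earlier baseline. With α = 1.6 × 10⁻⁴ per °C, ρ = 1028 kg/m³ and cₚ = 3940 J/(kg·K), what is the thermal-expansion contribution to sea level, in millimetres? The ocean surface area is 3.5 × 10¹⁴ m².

Per unit area: Q = 190×10²¹ / (3.5×10¹⁴) ≈ 5.429×10⁸ J/m²
Δh = αQ/(ρcₚ) = 1.6×10⁻⁴ × 5.429×10⁸ / (1028 × 3940) ≈ 0.021446 m

Δh = 21.4 mm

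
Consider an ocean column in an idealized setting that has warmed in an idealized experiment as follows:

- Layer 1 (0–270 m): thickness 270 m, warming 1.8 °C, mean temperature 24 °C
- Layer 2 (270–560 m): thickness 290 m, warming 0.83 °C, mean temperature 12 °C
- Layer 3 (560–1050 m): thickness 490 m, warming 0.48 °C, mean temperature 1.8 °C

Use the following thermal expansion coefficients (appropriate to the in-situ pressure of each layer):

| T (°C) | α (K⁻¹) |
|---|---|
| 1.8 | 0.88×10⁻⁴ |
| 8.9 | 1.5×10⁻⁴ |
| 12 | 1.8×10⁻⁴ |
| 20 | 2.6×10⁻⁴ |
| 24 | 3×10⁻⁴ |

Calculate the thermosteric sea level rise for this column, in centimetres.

Layer 1 at 24 °C → α = 3×10⁻⁴ K⁻¹
Layer 2 at 12 °C → α = 1.8×10⁻⁴ K⁻¹
Layer 3 at 1.8 °C → α = 0.88×10⁻⁴ K⁻¹
1.8 × 270 × 3×10⁻⁴ = 0.14580 m
Layer 2: 0.83 × 1.8×10⁻⁴ × 290 = 0.043326 m
Layer 3: 490 × 0.88×10⁻⁴ × 0.48 = 0.0206976 m
Δh = 0.14580 + 0.043326 + 0.0206976 = 0.2098236 m ≈ 21 cm

21 cm of thermosteric rise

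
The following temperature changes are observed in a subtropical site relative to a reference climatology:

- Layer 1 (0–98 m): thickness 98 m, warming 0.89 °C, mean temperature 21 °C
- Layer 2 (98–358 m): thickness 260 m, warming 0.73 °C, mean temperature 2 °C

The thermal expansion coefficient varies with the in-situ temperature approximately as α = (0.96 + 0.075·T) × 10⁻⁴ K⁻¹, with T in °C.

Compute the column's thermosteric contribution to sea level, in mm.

Δh ≈ 43.2 mm

Layer 1: α = (0.96 + 0.075×21)×10⁻⁴ = 2.535×10⁻⁴ K⁻¹
Layer 2: α = (0.96 + 0.075×2)×10⁻⁴ = 1.11×10⁻⁴ K⁻¹
0–98 m: 98 × 0.89 × 2.535×10⁻⁴ = 0.02211027 m
98–358 m: 0.73 × 260 × 1.11×10⁻⁴ = 0.0210678 m
Δh = 0.02211027 + 0.0210678 = 0.04317807 m ≈ 43.2 mm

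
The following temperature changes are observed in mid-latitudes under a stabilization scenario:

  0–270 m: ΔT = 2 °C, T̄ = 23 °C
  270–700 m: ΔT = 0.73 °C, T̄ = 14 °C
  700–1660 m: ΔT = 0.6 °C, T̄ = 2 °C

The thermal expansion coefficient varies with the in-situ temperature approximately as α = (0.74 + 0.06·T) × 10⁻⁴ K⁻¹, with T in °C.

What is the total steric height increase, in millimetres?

Δh = 214 mm

Layer 1: α = (0.74 + 0.06×23)×10⁻⁴ = 2.12×10⁻⁴ K⁻¹
Layer 2: α = (0.74 + 0.06×14)×10⁻⁴ = 1.58×10⁻⁴ K⁻¹
Layer 3: α = (0.74 + 0.06×2)×10⁻⁴ = 0.86×10⁻⁴ K⁻¹
Layer 1: 270 × 2 × 2.12×10⁻⁴ = 0.11448 m
430 × 1.58×10⁻⁴ × 0.73 = 0.0495962 m
Layer 3: 960 × 0.6 × 0.86×10⁻⁴ = 0.049536 m
Δh = 0.11448 + 0.0495962 + 0.049536 = 0.2136122 m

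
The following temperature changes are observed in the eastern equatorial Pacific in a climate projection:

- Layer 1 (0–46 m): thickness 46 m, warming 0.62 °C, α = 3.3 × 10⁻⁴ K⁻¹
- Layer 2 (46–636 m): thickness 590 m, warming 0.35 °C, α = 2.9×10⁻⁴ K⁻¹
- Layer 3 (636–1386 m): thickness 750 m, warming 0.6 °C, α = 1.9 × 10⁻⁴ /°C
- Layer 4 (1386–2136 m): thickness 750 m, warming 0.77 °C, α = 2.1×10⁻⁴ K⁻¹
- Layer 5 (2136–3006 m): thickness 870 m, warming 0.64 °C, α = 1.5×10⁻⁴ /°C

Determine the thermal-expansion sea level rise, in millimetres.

0.62 × 3.3×10⁻⁴ × 46 = 0.0094116 m
590 × 0.35 × 2.9×10⁻⁴ = 0.059885 m
636–1386 m: 1.9×10⁻⁴ × 750 × 0.6 = 0.08550 m
Layer 4: 2.1×10⁻⁴ × 750 × 0.77 = 0.121275 m
Layer 5: 1.5×10⁻⁴ × 870 × 0.64 = 0.08352 m
Δh = 0.0094116 + 0.059885 + 0.08550 + 0.121275 + 0.08352 = 0.3595916 m

360 mm of thermosteric rise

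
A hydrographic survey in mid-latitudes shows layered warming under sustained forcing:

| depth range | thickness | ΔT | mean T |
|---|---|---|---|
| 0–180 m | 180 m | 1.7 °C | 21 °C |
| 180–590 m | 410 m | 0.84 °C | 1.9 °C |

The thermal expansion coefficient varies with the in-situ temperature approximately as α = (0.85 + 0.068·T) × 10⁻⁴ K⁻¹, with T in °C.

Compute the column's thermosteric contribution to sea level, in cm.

Layer 1: α = (0.85 + 0.068×21)×10⁻⁴ = 2.278×10⁻⁴ K⁻¹
Layer 2: α = (0.85 + 0.068×1.9)×10⁻⁴ = 0.9792×10⁻⁴ K⁻¹
0–180 m: 1.7 × 2.278×10⁻⁴ × 180 = 0.0697068 m
180–590 m: 0.9792×10⁻⁴ × 410 × 0.84 = 0.033723648 m
Δh = 0.0697068 + 0.033723648 = 0.103430448 m ≈ 10.3 cm

Δh = 10.3 cm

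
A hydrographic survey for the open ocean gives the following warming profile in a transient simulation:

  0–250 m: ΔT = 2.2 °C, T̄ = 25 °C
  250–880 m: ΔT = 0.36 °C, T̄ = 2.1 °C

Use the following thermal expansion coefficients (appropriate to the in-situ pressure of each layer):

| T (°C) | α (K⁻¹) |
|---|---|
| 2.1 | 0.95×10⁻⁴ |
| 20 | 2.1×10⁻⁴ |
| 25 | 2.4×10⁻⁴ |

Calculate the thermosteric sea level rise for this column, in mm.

Layer 1 at 25 °C → α = 2.4×10⁻⁴ K⁻¹
Layer 2 at 2.1 °C → α = 0.95×10⁻⁴ K⁻¹
2.4×10⁻⁴ × 250 × 2.2 = 0.13200 m
250–880 m: 630 × 0.95×10⁻⁴ × 0.36 = 0.021546 m
Δh = 0.13200 + 0.021546 = 0.153546 m ≈ 154 mm

154 mm of thermosteric rise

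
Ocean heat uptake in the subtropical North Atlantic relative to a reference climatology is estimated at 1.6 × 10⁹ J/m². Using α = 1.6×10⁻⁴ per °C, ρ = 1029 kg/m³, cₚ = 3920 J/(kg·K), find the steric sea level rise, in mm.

Δh = αQ/(ρcₚ) = 1.6×10⁻⁴ × 1.6×10⁹ / (1029 × 3920) ≈ 0.063466 m

Δh = 63.5 mm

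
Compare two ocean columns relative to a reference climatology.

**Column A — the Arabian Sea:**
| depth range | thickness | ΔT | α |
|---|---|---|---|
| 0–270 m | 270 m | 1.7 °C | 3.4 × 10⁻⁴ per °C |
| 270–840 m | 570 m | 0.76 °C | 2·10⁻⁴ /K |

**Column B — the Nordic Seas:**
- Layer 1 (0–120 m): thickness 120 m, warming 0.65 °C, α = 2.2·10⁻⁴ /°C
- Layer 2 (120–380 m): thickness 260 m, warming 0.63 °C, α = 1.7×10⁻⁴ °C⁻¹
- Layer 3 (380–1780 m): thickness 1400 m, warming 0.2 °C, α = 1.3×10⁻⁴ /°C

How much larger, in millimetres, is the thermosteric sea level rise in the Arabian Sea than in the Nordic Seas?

A Layer 1: 1.7 × 270 × 3.4×10⁻⁴ = 0.15606 m
A Layer 2: 2×10⁻⁴ × 0.76 × 570 = 0.08664 m
A total: 0.24270 m
B Layer 1: 120 × 0.65 × 2.2×10⁻⁴ = 0.01716 m
B 120–380 m: 1.7×10⁻⁴ × 260 × 0.63 = 0.027846 m
B 380–1780 m: 0.2 × 1.3×10⁻⁴ × 1400 = 0.03640 m
B total: 0.081406 m
Difference: 0.24270 − 0.081406 = 0.161294 m

160 mm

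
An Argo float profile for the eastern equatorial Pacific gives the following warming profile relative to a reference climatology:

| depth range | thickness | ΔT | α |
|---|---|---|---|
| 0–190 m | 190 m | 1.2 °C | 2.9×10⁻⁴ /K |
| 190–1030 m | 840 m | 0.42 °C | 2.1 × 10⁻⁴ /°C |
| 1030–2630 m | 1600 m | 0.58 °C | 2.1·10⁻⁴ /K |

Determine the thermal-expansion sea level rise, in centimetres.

0–190 m: 190 × 1.2 × 2.9×10⁻⁴ = 0.06612 m
840 × 2.1×10⁻⁴ × 0.42 = 0.074088 m
Layer 3: 0.58 × 2.1×10⁻⁴ × 1600 = 0.19488 m
Δh = 0.06612 + 0.074088 + 0.19488 = 0.335088 m

Δh = 34 cm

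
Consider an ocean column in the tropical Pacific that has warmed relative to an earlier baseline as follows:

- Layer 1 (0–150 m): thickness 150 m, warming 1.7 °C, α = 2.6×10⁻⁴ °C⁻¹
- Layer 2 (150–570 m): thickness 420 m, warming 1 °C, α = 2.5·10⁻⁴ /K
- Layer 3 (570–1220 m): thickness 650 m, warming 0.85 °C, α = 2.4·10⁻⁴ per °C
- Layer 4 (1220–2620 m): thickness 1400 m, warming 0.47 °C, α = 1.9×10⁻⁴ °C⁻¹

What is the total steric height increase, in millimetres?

430 mm

2.6×10⁻⁴ × 1.7 × 150 = 0.06630 m
150–570 m: 1 × 2.5×10⁻⁴ × 420 = 0.10500 m
570–1220 m: 2.4×10⁻⁴ × 650 × 0.85 = 0.13260 m
1400 × 0.47 × 1.9×10⁻⁴ = 0.12502 m
Δh = 0.06630 + 0.10500 + 0.13260 + 0.12502 = 0.42892 m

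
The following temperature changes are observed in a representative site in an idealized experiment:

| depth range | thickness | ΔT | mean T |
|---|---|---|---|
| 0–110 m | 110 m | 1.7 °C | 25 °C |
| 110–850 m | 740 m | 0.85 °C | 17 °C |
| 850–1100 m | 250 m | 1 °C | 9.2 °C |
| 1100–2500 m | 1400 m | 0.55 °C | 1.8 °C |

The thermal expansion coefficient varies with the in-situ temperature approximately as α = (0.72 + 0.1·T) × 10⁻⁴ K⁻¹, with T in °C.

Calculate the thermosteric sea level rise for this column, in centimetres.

Layer 1: α = (0.72 + 0.1×25)×10⁻⁴ = 3.22×10⁻⁴ K⁻¹
Layer 2: α = (0.72 + 0.1×17)×10⁻⁴ = 2.42×10⁻⁴ K⁻¹
Layer 3: α = (0.72 + 0.1×9.2)×10⁻⁴ = 1.64×10⁻⁴ K⁻¹
Layer 4: α = (0.72 + 0.1×1.8)×10⁻⁴ = 0.9×10⁻⁴ K⁻¹
0–110 m: 1.7 × 3.22×10⁻⁴ × 110 = 0.060214 m
110–850 m: 740 × 0.85 × 2.42×10⁻⁴ = 0.152218 m
850–1100 m: 1.64×10⁻⁴ × 1 × 250 = 0.04100 m
Layer 4: 0.9×10⁻⁴ × 1400 × 0.55 = 0.06930 m
Δh = 0.060214 + 0.152218 + 0.04100 + 0.06930 = 0.322732 m

32 cm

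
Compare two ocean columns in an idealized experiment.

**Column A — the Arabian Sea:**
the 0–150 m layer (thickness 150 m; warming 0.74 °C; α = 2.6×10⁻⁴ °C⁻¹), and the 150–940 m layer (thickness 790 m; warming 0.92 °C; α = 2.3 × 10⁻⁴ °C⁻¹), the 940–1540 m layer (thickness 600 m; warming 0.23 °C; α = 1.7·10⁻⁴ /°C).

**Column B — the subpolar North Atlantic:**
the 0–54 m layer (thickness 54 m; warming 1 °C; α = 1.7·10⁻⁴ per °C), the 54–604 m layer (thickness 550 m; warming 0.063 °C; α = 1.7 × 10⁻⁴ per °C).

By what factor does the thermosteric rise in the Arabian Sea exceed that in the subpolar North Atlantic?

≈ 15×

A 150 × 2.6×10⁻⁴ × 0.74 = 0.02886 m
A 2.3×10⁻⁴ × 0.92 × 790 = 0.167164 m
A 0.23 × 1.7×10⁻⁴ × 600 = 0.02346 m
A total: 0.219484 m
B 0–54 m: 54 × 1 × 1.7×10⁻⁴ = 0.00918 m
B 54–604 m: 0.063 × 1.7×10⁻⁴ × 550 = 0.0058905 m
B total: 0.0150705 m
Ratio: 0.219484 / 0.0150705 ≈ 14.56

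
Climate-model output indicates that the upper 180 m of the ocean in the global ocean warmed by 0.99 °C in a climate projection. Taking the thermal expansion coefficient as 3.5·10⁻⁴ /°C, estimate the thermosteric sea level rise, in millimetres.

Δh = 62.4 mm

Δh = αΔT·H = 3.5×10⁻⁴ × 0.99 × 180 = 0.06237 m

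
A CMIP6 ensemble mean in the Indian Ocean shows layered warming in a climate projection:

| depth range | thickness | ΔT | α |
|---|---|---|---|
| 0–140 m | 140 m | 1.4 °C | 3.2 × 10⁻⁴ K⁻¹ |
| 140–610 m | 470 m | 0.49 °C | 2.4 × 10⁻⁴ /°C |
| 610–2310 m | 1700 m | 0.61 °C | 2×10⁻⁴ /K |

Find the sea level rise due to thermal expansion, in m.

Δh ≈ 0.325 m

3.2×10⁻⁴ × 140 × 1.4 = 0.06272 m
0.49 × 470 × 2.4×10⁻⁴ = 0.055272 m
610–2310 m: 0.61 × 2×10⁻⁴ × 1700 = 0.20740 m
Δh = 0.06272 + 0.055272 + 0.20740 = 0.325392 m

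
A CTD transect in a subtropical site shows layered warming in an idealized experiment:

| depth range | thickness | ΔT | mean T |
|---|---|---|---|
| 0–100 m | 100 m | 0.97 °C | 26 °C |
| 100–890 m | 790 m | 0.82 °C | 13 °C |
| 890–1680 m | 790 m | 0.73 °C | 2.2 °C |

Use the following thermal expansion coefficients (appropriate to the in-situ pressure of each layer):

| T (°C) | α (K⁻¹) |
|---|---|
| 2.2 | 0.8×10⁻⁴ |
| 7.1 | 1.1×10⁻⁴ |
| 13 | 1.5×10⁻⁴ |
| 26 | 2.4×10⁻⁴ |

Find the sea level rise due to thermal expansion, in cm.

Layer 1 at 26 °C → α = 2.4×10⁻⁴ K⁻¹
Layer 2 at 13 °C → α = 1.5×10⁻⁴ K⁻¹
Layer 3 at 2.2 °C → α = 0.8×10⁻⁴ K⁻¹
2.4×10⁻⁴ × 0.97 × 100 = 0.02328 m
790 × 0.82 × 1.5×10⁻⁴ = 0.09717 m
Layer 3: 790 × 0.8×10⁻⁴ × 0.73 = 0.046136 m
Δh = 0.02328 + 0.09717 + 0.046136 = 0.166586 m ≈ 17 cm

Δh = 17 cm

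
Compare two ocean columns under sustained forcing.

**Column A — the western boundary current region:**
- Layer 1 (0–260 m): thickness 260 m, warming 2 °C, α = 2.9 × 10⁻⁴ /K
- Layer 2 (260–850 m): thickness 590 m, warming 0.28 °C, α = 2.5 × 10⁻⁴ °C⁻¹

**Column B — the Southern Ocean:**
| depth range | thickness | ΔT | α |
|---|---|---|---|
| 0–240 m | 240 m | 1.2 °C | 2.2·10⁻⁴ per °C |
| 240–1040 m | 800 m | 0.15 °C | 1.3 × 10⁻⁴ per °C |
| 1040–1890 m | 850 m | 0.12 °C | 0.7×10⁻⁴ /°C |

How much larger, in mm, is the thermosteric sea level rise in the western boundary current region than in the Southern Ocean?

A Layer 1: 2.9×10⁻⁴ × 260 × 2 = 0.15080 m
A 260–850 m: 0.28 × 590 × 2.5×10⁻⁴ = 0.04130 m
A total: 0.19210 m
B 1.2 × 2.2×10⁻⁴ × 240 = 0.06336 m
B 800 × 0.15 × 1.3×10⁻⁴ = 0.01560 m
B 1040–1890 m: 850 × 0.7×10⁻⁴ × 0.12 = 0.00714 m
B total: 0.08610 m
Difference: 0.19210 − 0.08610 = 0.10600 m

Δh_A − Δh_B ≈ 106 mm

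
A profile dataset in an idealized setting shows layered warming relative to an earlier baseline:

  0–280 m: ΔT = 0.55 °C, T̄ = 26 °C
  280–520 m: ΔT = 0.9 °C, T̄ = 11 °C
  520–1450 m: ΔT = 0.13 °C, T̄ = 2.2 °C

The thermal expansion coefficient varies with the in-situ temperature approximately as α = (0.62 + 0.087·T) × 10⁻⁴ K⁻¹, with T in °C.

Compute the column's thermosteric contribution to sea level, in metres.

Layer 1: α = (0.62 + 0.087×26)×10⁻⁴ = 2.882×10⁻⁴ K⁻¹
Layer 2: α = (0.62 + 0.087×11)×10⁻⁴ = 1.577×10⁻⁴ K⁻¹
Layer 3: α = (0.62 + 0.087×2.2)×10⁻⁴ = 0.8114×10⁻⁴ K⁻¹
0–280 m: 2.882×10⁻⁴ × 0.55 × 280 = 0.0443828 m
280–520 m: 240 × 0.9 × 1.577×10⁻⁴ = 0.0340632 m
520–1450 m: 0.13 × 0.8114×10⁻⁴ × 930 = 0.009809826 m
Δh = 0.0443828 + 0.0340632 + 0.009809826 = 0.088255826 m ≈ 0.0883 m

Δh = 0.0883 m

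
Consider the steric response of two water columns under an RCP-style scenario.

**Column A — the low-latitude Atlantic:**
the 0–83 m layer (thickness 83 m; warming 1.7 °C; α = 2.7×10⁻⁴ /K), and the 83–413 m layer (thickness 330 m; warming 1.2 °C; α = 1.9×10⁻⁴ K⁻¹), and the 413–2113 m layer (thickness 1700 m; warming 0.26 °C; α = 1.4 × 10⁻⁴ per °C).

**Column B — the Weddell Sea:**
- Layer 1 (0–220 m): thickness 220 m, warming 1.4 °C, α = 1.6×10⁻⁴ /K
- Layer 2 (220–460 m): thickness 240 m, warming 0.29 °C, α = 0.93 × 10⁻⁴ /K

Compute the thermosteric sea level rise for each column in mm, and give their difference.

A: 175 mm; B: 55.8 mm; difference 119 mm

A Layer 1: 83 × 2.7×10⁻⁴ × 1.7 = 0.038097 m
A 83–413 m: 1.9×10⁻⁴ × 330 × 1.2 = 0.07524 m
A 1700 × 1.4×10⁻⁴ × 0.26 = 0.06188 m
A total: 0.175217 m
B 0–220 m: 1.6×10⁻⁴ × 220 × 1.4 = 0.04928 m
B 0.29 × 240 × 0.93×10⁻⁴ = 0.0064728 m
B total: 0.0557528 m
Difference: 0.175217 − 0.0557528 = 0.1194642 m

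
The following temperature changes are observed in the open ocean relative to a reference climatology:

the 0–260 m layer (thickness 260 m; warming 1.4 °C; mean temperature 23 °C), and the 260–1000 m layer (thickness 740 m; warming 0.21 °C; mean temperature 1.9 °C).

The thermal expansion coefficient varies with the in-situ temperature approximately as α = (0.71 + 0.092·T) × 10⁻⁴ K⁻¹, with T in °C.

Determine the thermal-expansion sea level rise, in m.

Layer 1: α = (0.71 + 0.092×23)×10⁻⁴ = 2.826×10⁻⁴ K⁻¹
Layer 2: α = (0.71 + 0.092×1.9)×10⁻⁴ = 0.8848×10⁻⁴ K⁻¹
Layer 1: 260 × 2.826×10⁻⁴ × 1.4 = 0.1028664 m
Layer 2: 0.8848×10⁻⁴ × 740 × 0.21 = 0.013749792 m
Δh = 0.1028664 + 0.013749792 = 0.116616192 m

about 0.117 m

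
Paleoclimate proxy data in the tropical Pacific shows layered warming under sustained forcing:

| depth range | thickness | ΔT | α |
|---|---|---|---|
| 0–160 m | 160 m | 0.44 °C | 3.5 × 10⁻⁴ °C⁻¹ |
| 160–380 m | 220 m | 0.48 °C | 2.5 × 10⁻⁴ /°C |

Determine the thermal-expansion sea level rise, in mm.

Δh = 51 mm

Layer 1: 3.5×10⁻⁴ × 0.44 × 160 = 0.02464 m
Layer 2: 220 × 0.48 × 2.5×10⁻⁴ = 0.02640 m
Δh = 0.02464 + 0.02640 = 0.05104 m ≈ 51 mm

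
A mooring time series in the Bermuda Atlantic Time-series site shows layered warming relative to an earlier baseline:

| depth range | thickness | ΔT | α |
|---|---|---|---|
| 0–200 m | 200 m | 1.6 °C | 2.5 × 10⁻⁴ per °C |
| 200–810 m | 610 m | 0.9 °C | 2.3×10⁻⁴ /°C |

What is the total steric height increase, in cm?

Layer 1: 2.5×10⁻⁴ × 1.6 × 200 = 0.08000 m
2.3×10⁻⁴ × 0.9 × 610 = 0.12627 m
Δh = 0.08000 + 0.12627 = 0.20627 m ≈ 21 cm

21 cm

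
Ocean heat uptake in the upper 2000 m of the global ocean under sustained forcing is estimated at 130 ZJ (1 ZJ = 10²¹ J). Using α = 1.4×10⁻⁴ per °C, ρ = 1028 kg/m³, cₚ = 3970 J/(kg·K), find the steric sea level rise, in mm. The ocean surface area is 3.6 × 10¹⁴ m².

Per unit area: Q = 130×10²¹ / (3.6×10¹⁴) ≈ 3.611×10⁸ J/m²
Δh = αQ/(ρcₚ) = 1.4×10⁻⁴ × 3.611×10⁸ / (1028 × 3970) ≈ 0.012387 m

Δh ≈ 12 mm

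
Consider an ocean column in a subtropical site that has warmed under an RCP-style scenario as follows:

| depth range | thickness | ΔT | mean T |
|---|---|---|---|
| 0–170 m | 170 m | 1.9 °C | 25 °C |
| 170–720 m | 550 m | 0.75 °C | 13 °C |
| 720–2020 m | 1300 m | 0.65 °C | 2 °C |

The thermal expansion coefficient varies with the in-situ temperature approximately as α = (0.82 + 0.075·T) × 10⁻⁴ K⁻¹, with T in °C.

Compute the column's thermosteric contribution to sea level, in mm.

Layer 1: α = (0.82 + 0.075×25)×10⁻⁴ = 2.695×10⁻⁴ K⁻¹
Layer 2: α = (0.82 + 0.075×13)×10⁻⁴ = 1.795×10⁻⁴ K⁻¹
Layer 3: α = (0.82 + 0.075×2)×10⁻⁴ = 0.97×10⁻⁴ K⁻¹
Layer 1: 1.9 × 2.695×10⁻⁴ × 170 = 0.0870485 m
550 × 1.795×10⁻⁴ × 0.75 = 0.07404375 m
0.97×10⁻⁴ × 1300 × 0.65 = 0.081965 m
Δh = 0.0870485 + 0.07404375 + 0.081965 = 0.24305725 m

240 mm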